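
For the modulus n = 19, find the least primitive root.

2

φ(19) = 19 − 1 = 18 = 2 · 3^2.
Test candidates g = 2, 3, … against the prime factors q ∈ {2, 3} of φ(19): g is a generator iff g^(18/q) ≢ 1 for every such q.
g = 2: 2^9 ≡ 18; 2^6 ≡ 7 — none is 1, so 2 is a primitive root.
So 2 is the smallest generator of (Z/19Z)^×.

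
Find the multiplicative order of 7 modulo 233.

116

The order of 7 must divide φ(233) = 233 − 1 = 232 = 2^3 · 29.
Divisors of 232: 1, 2, 4, 8, 29, 58, 116, 232.
Evaluate successive powers at the divisors of 232:
7^1 ≡ 7 (mod 233)
7^2 ≡ 49 (mod 233)
7^4 ≡ 71 (mod 233)
7^8 ≡ 148 (mod 233)
7^29 ≡ 89 (mod 233)
7^58 ≡ 232 (mod 233)
7^116 ≡ 1 (mod 233) ✓
Therefore the multiplicative order of 7 modulo 233 is 116.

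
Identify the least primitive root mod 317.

φ(317) = 317 − 1 = 316 = 2^2 · 79.
Test candidates g = 2, 3, … against the prime factors q ∈ {2, 79} of φ(317): g is a generator iff g^(316/q) ≢ 1 for every such q.
g = 2: 2^158 ≡ 316; 2^4 ≡ 16 — none is 1, so 2 is a primitive root.
The smallest primitive root modulo 317 is 2.

2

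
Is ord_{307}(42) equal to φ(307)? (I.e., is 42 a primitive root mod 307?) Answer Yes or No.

φ(307) = 307 − 1 = 306 = 2 · 3^2 · 17.
42 is a primitive root mod 307 iff 42^(φ(307)/q) ≢ 1 for every prime q | φ(307), i.e. q ∈ {2, 3, 17}.
42^153 ≡ 1 (mod 307)  [q = 2: ≡ 1 ✗]
42^102 ≡ 17 (mod 307)  [q = 3: ≢ 1 ✓]
42^18 ≡ 81 (mod 307)  [q = 17: ≢ 1 ✓]
42^153 ≡ 1 shows ord(42) | 153, strictly less than φ(307); not a primitive root.

No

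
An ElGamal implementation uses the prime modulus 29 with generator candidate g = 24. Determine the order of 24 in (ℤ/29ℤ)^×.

Since 24 ∈ (Z/29Z)^×, its order divides φ(29) = 29 − 1 = 28 = 2^2 · 7.
Divisors of 28: 1, 2, 4, 7, 14, 28.
Compute 24^d (mod 29) for the divisors d until we hit 1:
24^1 ≡ 24 (mod 29)
24^2 ≡ 25 (mod 29)
24^4 ≡ 16 (mod 29)
24^7 ≡ 1 (mod 29) ✓
So ord_29(24) = 7.

7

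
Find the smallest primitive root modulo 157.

φ(157) = 157 − 1 = 156 = 2^2 · 3 · 13.
g is a primitive root iff g^(156/q) ≢ 1 (mod 157) for each prime q ∈ {2, 3, 13}.
g = 2: 2^78 ≡ 156; 2^52 ≡ 1 — hits 1, so not a primitive root.
g = 3: 3^78 ≡ 1 — hits 1, so not a primitive root.
g = 4: 4^78 ≡ 1 — hits 1, so not a primitive root.
g = 5: 5^78 ≡ 156; 5^52 ≡ 12; 5^12 ≡ 130 — none is 1, so 5 is a primitive root.
So 5 is the smallest generator of (Z/157Z)^×.

5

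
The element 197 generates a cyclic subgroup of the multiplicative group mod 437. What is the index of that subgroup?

12

Since 197 ∈ (Z/437Z)^×, its order divides φ(437) = φ(19·23) = (19−1)·(23−1) = 18·22 = 396 = 2^2 · 3^2 · 11.
Divisors of 396: 1, 2, 3, 4, 6, 9, 11, 12, 18, 22, 33, 36, 44, 66, 99, 132, 198, 396.
Compute 197^d (mod 437) for the divisors d until we hit 1:
197^1 ≡ 197 (mod 437)
197^2 ≡ 353 (mod 437)
197^3 ≡ 58 (mod 437)
197^4 ≡ 64 (mod 437)
197^6 ≡ 305 (mod 437)
197^9 ≡ 210 (mod 437)
197^11 ≡ 277 (mod 437)
197^12 ≡ 381 (mod 437)
197^18 ≡ 400 (mod 437)
197^22 ≡ 254 (mod 437)
197^33 ≡ 1 (mod 437) ✓
So ord_437(197) = 33, hence |⟨197⟩| = 33.
[(Z/437Z)^× : ⟨197⟩] = 396/33 = 12.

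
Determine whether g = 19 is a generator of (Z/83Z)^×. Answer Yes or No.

φ(83) = 83 − 1 = 82 = 2 · 41.
It suffices to check that the order of 19 is not a proper divisor of 82: compute 19^(82/q) for q ∈ {2, 41}.
19^41 ≡ 82 (mod 83)  [q = 2: ≢ 1 ✓]
19^2 ≡ 29 (mod 83)  [q = 41: ≢ 1 ✓]
None equal 1, so ord_83(19) = 82: 19 is a primitive root.

Yes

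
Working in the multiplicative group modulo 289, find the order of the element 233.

272

ord(233) | φ(289) = φ(17^2) = 17·(17−1) = 272 = 2^4 · 17.
Divisors of 272: 1, 2, 4, 8, 16, 17, 34, 68, 136, 272.
Check 233^d mod 289 for each divisor in increasing order:
233^1 ≡ 233
233^2 ≡ 246
233^4 ≡ 115
233^8 ≡ 220
233^16 ≡ 137
233^17 ≡ 131
233^34 ≡ 110
233^68 ≡ 251
233^136 ≡ 288
233^272 ≡ 1
So ord_289(233) = 272.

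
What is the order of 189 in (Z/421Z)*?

70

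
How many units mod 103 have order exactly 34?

16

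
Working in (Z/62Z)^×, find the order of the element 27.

10

Since 27 ∈ (Z/62Z)^×, its order divides φ(62) = φ(2)·φ(31) = 1·30 = 30 = 2 · 3 · 5.
Divisors of 30: 1, 2, 3, 5, 6, 10, 15, 30.
Evaluate successive powers at the divisors of 30:
27^1 ≡ 27 (mod 62)
27^2 ≡ 47 (mod 62)
27^3 ≡ 29 (mod 62)
27^5 ≡ 61 (mod 62)
27^6 ≡ 35 (mod 62)
27^10 ≡ 1 (mod 62) ✓
Therefore the multiplicative order of 27 modulo 62 is 10.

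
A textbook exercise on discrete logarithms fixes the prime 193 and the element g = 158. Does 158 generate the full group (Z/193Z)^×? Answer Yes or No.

φ(193) = 193 − 1 = 192 = 2^6 · 3.
It suffices to check that the order of 158 is not a proper divisor of 192: compute 158^(192/q) for q ∈ {2, 3}.
158^96 ≡ 192 (mod 193)  [q = 2: ≢ 1 ✓]
158^64 ≡ 1 (mod 193)  [q = 3: ≡ 1 ✗]
Since 158^64 ≡ 1, the order of 158 divides 64 < 192, so 158 is not a primitive root.

No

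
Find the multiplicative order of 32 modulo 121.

22

Since 32 ∈ (Z/121Z)^×, its order divides φ(121) = φ(11^2) = 11·(11−1) = 110 = 2 · 5 · 11.
Divisors of 110: 1, 2, 5, 10, 11, 22, 55, 110.
Compute 32^d (mod 121) for the divisors d until we hit 1:
32^1 ≡ 32 (mod 121)
32^2 ≡ 56 (mod 121)
32^5 ≡ 43 (mod 121)
32^10 ≡ 34 (mod 121)
32^11 ≡ 120 (mod 121)
32^22 ≡ 1 (mod 121) ✓
The smallest such exponent is 22, so the order of 32 is 22.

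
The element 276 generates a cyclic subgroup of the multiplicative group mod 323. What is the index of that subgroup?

8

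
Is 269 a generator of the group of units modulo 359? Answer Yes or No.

φ(359) = 359 − 1 = 358 = 2 · 179.
Test 269^(358/q) mod 359 for each prime factor q of 358:
269^179 ≡ 358 (mod 359)  [q = 2: ≢ 1 ✓]
269^2 ≡ 202 (mod 359)  [q = 179: ≢ 1 ✓]
All checks pass, so 269 has order 358 and is a primitive root modulo 359.

Yes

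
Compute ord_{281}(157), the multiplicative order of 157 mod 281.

ord(157) | φ(281) = 281 − 1 = 280 = 2^3 · 5 · 7.
Divisors of 280: 1, 2, 4, 5, 7, 8, 10, 14, 20, 28, 35, 40, 56, 70, 140, 280.
Test each divisor d:
157^1 ≡ 157
157^2 ≡ 202
157^4 ≡ 59
157^5 ≡ 271
157^7 ≡ 228
157^8 ≡ 109
157^10 ≡ 100
157^14 ≡ 280
157^20 ≡ 165
157^28 ≡ 1
Hence ord(157) = 28.

28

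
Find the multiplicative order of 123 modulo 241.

By Lagrange's theorem, ord_241(123) divides φ(241) = 241 − 1 = 240 = 2^4 · 3 · 5.
Divisors of 240: 1, 2, 3, 4, 5, 6, 8, 10, 12, 15, 16, 20, 24, 30, 40, 48, 60, 80, 120, 240.
Test each divisor d:
123^1 ≡ 123 (mod 241)
123^2 ≡ 187 (mod 241)
123^3 ≡ 106 (mod 241)
123^4 ≡ 24 (mod 241)
123^5 ≡ 60 (mod 241)
123^6 ≡ 150 (mod 241)
123^8 ≡ 94 (mod 241)
123^10 ≡ 226 (mod 241)
123^12 ≡ 87 (mod 241)
123^15 ≡ 64 (mod 241)
123^16 ≡ 160 (mod 241)
123^20 ≡ 225 (mod 241)
123^24 ≡ 98 (mod 241)
123^30 ≡ 240 (mod 241)
123^40 ≡ 15 (mod 241)
123^48 ≡ 205 (mod 241)
123^60 ≡ 1 (mod 241) ✓
The smallest such exponent is 60, so the order of 123 is 60.

60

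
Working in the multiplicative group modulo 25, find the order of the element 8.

Since 8 ∈ (Z/25Z)^×, its order divides φ(25) = φ(5^2) = 5·(5−1) = 20 = 2^2 · 5.
Divisors of 20: 1, 2, 4, 5, 10, 20.
Evaluate successive powers at the divisors of 20:
8^1 ≡ 8 (mod 25)
8^2 ≡ 14 (mod 25)
8^4 ≡ 21 (mod 25)
8^5 ≡ 18 (mod 25)
8^10 ≡ 24 (mod 25)
8^20 ≡ 1 (mod 25) ✓
Therefore the multiplicative order of 8 modulo 25 is 20.

20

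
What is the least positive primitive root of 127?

φ(127) = 127 − 1 = 126 = 2 · 3^2 · 7.
g is a primitive root iff g^(126/q) ≢ 1 (mod 127) for each prime q ∈ {2, 3, 7}.
g = 2: 2^63 ≡ 1 — hits 1, so not a primitive root.
g = 3: 3^63 ≡ 126; 3^42 ≡ 107; 3^18 ≡ 4 — none is 1, so 3 is a primitive root.
So 3 is the smallest generator of (Z/127Z)^×.

3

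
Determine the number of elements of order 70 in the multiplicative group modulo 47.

0

φ(47) = 47 − 1 = 46 = 2 · 23.
In a cyclic group of order 46, there are φ(d) elements of order d for each divisor d of 46, and zero for non-divisors.
Here 46 is not a multiple of 70, so there are no elements of order 70.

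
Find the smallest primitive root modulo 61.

2

φ(61) = 61 − 1 = 60 = 2^2 · 3 · 5.
Test candidates g = 2, 3, … against the prime factors q ∈ {2, 3, 5} of φ(61): g is a generator iff g^(60/q) ≢ 1 for every such q.
g = 2: 2^30 ≡ 60; 2^20 ≡ 47; 2^12 ≡ 9 — none is 1, so 2 is a primitive root.
Hence the least primitive root of 61 is 2.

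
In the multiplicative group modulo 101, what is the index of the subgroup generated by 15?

Since 15 ∈ (Z/101Z)^×, its order divides φ(101) = 101 − 1 = 100 = 2^2 · 5^2.
Divisors of 100: 1, 2, 4, 5, 10, 20, 25, 50, 100.
Check 15^d mod 101 for each divisor in increasing order:
15^1 ≡ 15 (mod 101)
15^2 ≡ 23 (mod 101)
15^4 ≡ 24 (mod 101)
15^5 ≡ 57 (mod 101)
15^10 ≡ 17 (mod 101)
15^20 ≡ 87 (mod 101)
15^25 ≡ 10 (mod 101)
15^50 ≡ 100 (mod 101)
15^100 ≡ 1 (mod 101) ✓
The order of 15 is 100, so the subgroup it generates has 100 elements.
Index = |(Z/101Z)^×| / |⟨15⟩| = 100 / 100 = 1.

1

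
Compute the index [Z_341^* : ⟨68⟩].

By Lagrange's theorem, ord_341(68) divides φ(341) = φ(11·31) = (11−1)·(31−1) = 10·30 = 300 = 2^2 · 3 · 5^2.
Divisors of 300: 1, 2, 3, 4, 5, 6, 10, 12, 15, 20, 25, 30, 50, 60, 75, 100, 150, 300.
Compute 68^d (mod 341) for the divisors d until we hit 1:
68^1 ≡ 68
68^2 ≡ 191
68^3 ≡ 30
68^4 ≡ 335
68^5 ≡ 274
68^6 ≡ 218
68^10 ≡ 56
68^12 ≡ 125
68^15 ≡ 340
68^20 ≡ 67
68^25 ≡ 285
68^30 ≡ 1
The order of 68 is 30, so the subgroup it generates has 30 elements.
[(Z/341Z)^× : ⟨68⟩] = 300/30 = 10.

10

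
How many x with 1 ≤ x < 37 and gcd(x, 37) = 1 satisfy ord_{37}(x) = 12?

4

φ(37) = 37 − 1 = 36 = 2^2 · 3^2.
Since (Z/37Z)^× is cyclic of order 36, the number of elements of order d is φ(d) when d | 36 and 0 otherwise.
12 = 2^2 · 3 divides 36, and φ(12) = 4.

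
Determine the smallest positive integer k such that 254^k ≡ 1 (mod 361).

The order of 254 must divide φ(361) = φ(19^2) = 19·(19−1) = 342 = 2 · 3^2 · 19.
Divisors of 342: 1, 2, 3, 6, 9, 18, 19, 38, 57, 114, 171, 342.
Evaluate successive powers at the divisors of 342:
254^1 ≡ 254 (mod 361)
254^2 ≡ 258 (mod 361)
254^3 ≡ 191 (mod 361)
254^6 ≡ 20 (mod 361)
254^9 ≡ 210 (mod 361)
254^18 ≡ 58 (mod 361)
254^19 ≡ 292 (mod 361)
254^38 ≡ 68 (mod 361)
254^57 ≡ 1 (mod 361) ✓
Therefore the multiplicative order of 254 modulo 361 is 57.

57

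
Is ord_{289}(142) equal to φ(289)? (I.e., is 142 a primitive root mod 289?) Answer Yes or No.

φ(289) = φ(17^2) = 17·(17−1) = 272 = 2^4 · 17.
It suffices to check that the order of 142 is not a proper divisor of 272: compute 142^(272/q) for q ∈ {2, 17}.
142^136 ≡ 288 (mod 289)  [q = 2: ≢ 1 ✓]
142^16 ≡ 273 (mod 289)  [q = 17: ≢ 1 ✓]
None equal 1, so ord_289(142) = 272: 142 is a primitive root.

Yes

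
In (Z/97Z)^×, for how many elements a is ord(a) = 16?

8

φ(97) = 97 − 1 = 96 = 2^5 · 3.
Since (Z/97Z)^× is cyclic of order 96, the number of elements of order d is φ(d) when d | 96 and 0 otherwise.
16 = 2^4 divides 96, and φ(16) = 8.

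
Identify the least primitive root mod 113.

φ(113) = 113 − 1 = 112 = 2^4 · 7.
Test candidates g = 2, 3, … against the prime factors q ∈ {2, 7} of φ(113): g is a generator iff g^(112/q) ≢ 1 for every such q.
g = 2: 2^56 ≡ 1 — hits 1, so not a primitive root.
g = 3: 3^56 ≡ 112; 3^16 ≡ 49 — none is 1, so 3 is a primitive root.
Hence the least primitive root of 113 is 3.

3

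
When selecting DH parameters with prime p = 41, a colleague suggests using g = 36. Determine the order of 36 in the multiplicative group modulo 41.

20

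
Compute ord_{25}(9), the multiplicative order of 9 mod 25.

Since 9 ∈ (Z/25Z)^×, its order divides φ(25) = φ(5^2) = 5·(5−1) = 20 = 2^2 · 5.
Divisors of 20: 1, 2, 4, 5, 10, 20.
Evaluate successive powers at the divisors of 20:
9^1 ≡ 9 (mod 25)
9^2 ≡ 6 (mod 25)
9^4 ≡ 11 (mod 25)
9^5 ≡ 24 (mod 25)
9^10 ≡ 1 (mod 25) ✓
Therefore the multiplicative order of 9 modulo 25 is 10.

10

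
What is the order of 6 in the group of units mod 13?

ord(6) | φ(13) = 13 − 1 = 12 = 2^2 · 3.
Divisors of 12: 1, 2, 3, 4, 6, 12.
Compute 6^d (mod 13) for the divisors d until we hit 1:
6^1 ≡ 6 (mod 13)
6^2 ≡ 10 (mod 13)
6^3 ≡ 8 (mod 13)
6^4 ≡ 9 (mod 13)
6^6 ≡ 12 (mod 13)
6^12 ≡ 1 (mod 13) ✓
Hence ord(6) = 12.

12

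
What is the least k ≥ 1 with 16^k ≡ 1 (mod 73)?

9

By Lagrange's theorem, ord_73(16) divides φ(73) = 73 − 1 = 72 = 2^3 · 3^2.
Divisors of 72: 1, 2, 3, 4, 6, 8, 9, 12, 18, 24, 36, 72.
Compute 16^d (mod 73) for the divisors d until we hit 1:
16^1 ≡ 16 (mod 73)
16^2 ≡ 37 (mod 73)
16^3 ≡ 8 (mod 73)
16^4 ≡ 55 (mod 73)
16^6 ≡ 64 (mod 73)
16^8 ≡ 32 (mod 73)
16^9 ≡ 1 (mod 73) ✓
The smallest such exponent is 9, so the order of 16 is 9.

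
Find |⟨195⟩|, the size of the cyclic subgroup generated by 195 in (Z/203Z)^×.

28

Since 195 ∈ (Z/203Z)^×, its order divides φ(203) = φ(7·29) = (7−1)·(29−1) = 6·28 = 168 = 2^3 · 3 · 7.
Divisors of 168: 1, 2, 3, 4, 6, 7, 8, 12, 14, 21, 24, 28, 42, 56, 84, 168.
Test each divisor d:
195^1 ≡ 195
195^2 ≡ 64
195^3 ≡ 97
195^4 ≡ 36
195^6 ≡ 71
195^7 ≡ 41
195^8 ≡ 78
195^12 ≡ 169
195^14 ≡ 57
195^21 ≡ 104
195^24 ≡ 141
195^28 ≡ 1
Hence ord(195) = 28.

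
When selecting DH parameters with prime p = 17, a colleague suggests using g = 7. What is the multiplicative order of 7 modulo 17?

16

By Lagrange's theorem, ord_17(7) divides φ(17) = 17 − 1 = 16 = 2^4.
Divisors of 16: 1, 2, 4, 8, 16.
Compute 7^d (mod 17) for the divisors d until we hit 1:
7^1 ≡ 7
7^2 ≡ 15
7^4 ≡ 4
7^8 ≡ 16
7^16 ≡ 1
So ord_17(7) = 16.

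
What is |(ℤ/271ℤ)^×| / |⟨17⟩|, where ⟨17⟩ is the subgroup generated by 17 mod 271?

2

ord(17) | φ(271) = 271 − 1 = 270 = 2 · 3^3 · 5.
Divisors of 270: 1, 2, 3, 5, 6, 9, 10, 15, 18, 27, 30, 45, 54, 90, 135, 270.
Evaluate successive powers at the divisors of 270:
17^1 ≡ 17 (mod 271)
17^2 ≡ 18 (mod 271)
17^3 ≡ 35 (mod 271)
17^5 ≡ 88 (mod 271)
17^6 ≡ 141 (mod 271)
17^9 ≡ 57 (mod 271)
17^10 ≡ 156 (mod 271)
17^15 ≡ 178 (mod 271)
17^18 ≡ 268 (mod 271)
17^27 ≡ 100 (mod 271)
17^30 ≡ 248 (mod 271)
17^45 ≡ 242 (mod 271)
17^54 ≡ 244 (mod 271)
17^90 ≡ 28 (mod 271)
17^135 ≡ 1 (mod 271) ✓
The order of 17 is 135, so the subgroup it generates has 135 elements.
[(Z/271Z)^× : ⟨17⟩] = 270/135 = 2.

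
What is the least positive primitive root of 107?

2

φ(107) = 107 − 1 = 106 = 2 · 53.
g is a primitive root iff g^(106/q) ≢ 1 (mod 107) for each prime q ∈ {2, 53}.
g = 2: 2^53 ≡ 106; 2^2 ≡ 4 — none is 1, so 2 is a primitive root.
The smallest primitive root modulo 107 is 2.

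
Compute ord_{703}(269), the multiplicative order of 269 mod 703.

18

ord(269) | φ(703) = φ(19·37) = (19−1)·(37−1) = 18·36 = 648 = 2^3 · 3^4.
Divisors of 648: 1, 2, 3, 4, 6, 8, 9, 12, 18, 24, 27, 36, 54, 72, 81, 108, 162, 216, 324, 648.
Check 269^d mod 703 for each divisor in increasing order:
269^1 ≡ 269 (mod 703)
269^2 ≡ 655 (mod 703)
269^3 ≡ 445 (mod 703)
269^4 ≡ 195 (mod 703)
269^6 ≡ 482 (mod 703)
269^8 ≡ 63 (mod 703)
269^9 ≡ 75 (mod 703)
269^12 ≡ 334 (mod 703)
269^18 ≡ 1 (mod 703) ✓
So ord_703(269) = 18.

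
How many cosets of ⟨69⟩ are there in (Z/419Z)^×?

38

By Lagrange's theorem, ord_419(69) divides φ(419) = 419 − 1 = 418 = 2 · 11 · 19.
Divisors of 418: 1, 2, 11, 19, 22, 38, 209, 418.
Evaluate successive powers at the divisors of 418:
69^1 ≡ 69 (mod 419)
69^2 ≡ 152 (mod 419)
69^11 ≡ 1 (mod 419) ✓
So ord_419(69) = 11, hence |⟨69⟩| = 11.
The index is φ(419) / ord(69) = 418 / 11 = 38.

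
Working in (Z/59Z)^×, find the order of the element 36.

29

The order of 36 must divide φ(59) = 59 − 1 = 58 = 2 · 29.
Divisors of 58: 1, 2, 29, 58.
Evaluate successive powers at the divisors of 58:
36^1 ≡ 36 (mod 59)
36^2 ≡ 57 (mod 59)
36^29 ≡ 1 (mod 59) ✓
The smallest such exponent is 29, so the order of 36 is 29.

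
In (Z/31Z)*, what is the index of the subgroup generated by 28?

2

Since 28 ∈ (Z/31Z)^×, its order divides φ(31) = 31 − 1 = 30 = 2 · 3 · 5.
Divisors of 30: 1, 2, 3, 5, 6, 10, 15, 30.
Compute 28^d (mod 31) for the divisors d until we hit 1:
28^1 ≡ 28
28^2 ≡ 9
28^3 ≡ 4
28^5 ≡ 5
28^6 ≡ 16
28^10 ≡ 25
28^15 ≡ 1
Thus |⟨28⟩| = ord(28) = 15.
[(Z/31Z)^× : ⟨28⟩] = 30/15 = 2.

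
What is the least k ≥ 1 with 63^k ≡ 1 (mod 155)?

4

ord(63) | φ(155) = φ(5·31) = (5−1)·(31−1) = 4·30 = 120 = 2^3 · 3 · 5.
Divisors of 120: 1, 2, 3, 4, 5, 6, 8, 10, 12, 15, 20, 24, 30, 40, 60, 120.
Evaluate successive powers at the divisors of 120:
63^1 ≡ 63
63^2 ≡ 94
63^3 ≡ 32
63^4 ≡ 1
So ord_155(63) = 4.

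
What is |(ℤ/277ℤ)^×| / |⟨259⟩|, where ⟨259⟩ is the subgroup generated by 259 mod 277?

1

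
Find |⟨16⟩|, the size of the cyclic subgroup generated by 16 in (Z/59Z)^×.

29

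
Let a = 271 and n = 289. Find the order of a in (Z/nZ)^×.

34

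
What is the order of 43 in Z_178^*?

By Lagrange's theorem, ord_178(43) divides φ(178) = φ(2)·φ(89) = 1·88 = 88 = 2^3 · 11.
Divisors of 88: 1, 2, 4, 8, 11, 22, 44, 88.
Check 43^d mod 178 for each divisor in increasing order:
43^1 ≡ 43
43^2 ≡ 69
43^4 ≡ 133
43^8 ≡ 67
43^11 ≡ 141
43^22 ≡ 123
43^44 ≡ 177
43^88 ≡ 1
So ord_178(43) = 88.

88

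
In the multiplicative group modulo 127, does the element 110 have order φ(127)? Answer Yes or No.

Yes

φ(127) = 127 − 1 = 126 = 2 · 3^2 · 7.
It suffices to check that the order of 110 is not a proper divisor of 126: compute 110^(126/q) for q ∈ {2, 3, 7}.
110^63 ≡ 126 (mod 127)  [q = 2: ≢ 1 ✓]
110^42 ≡ 19 (mod 127)  [q = 3: ≢ 1 ✓]
110^18 ≡ 64 (mod 127)  [q = 7: ≢ 1 ✓]
All checks pass, so 110 has order 126 and is a primitive root modulo 127.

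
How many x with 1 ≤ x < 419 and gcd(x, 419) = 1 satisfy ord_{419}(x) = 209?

φ(419) = 419 − 1 = 418 = 2 · 11 · 19.
(Z/419Z)^× is cyclic (|G| = 418); a cyclic group of order m has exactly φ(d) elements of each order d | m, and none otherwise.
209 = 11 · 19 divides 418, and φ(209) = 180.

180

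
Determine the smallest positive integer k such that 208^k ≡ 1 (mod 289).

By Lagrange's theorem, ord_289(208) divides φ(289) = φ(17^2) = 17·(17−1) = 272 = 2^4 · 17.
Divisors of 272: 1, 2, 4, 8, 16, 17, 34, 68, 136, 272.
Check 208^d mod 289 for each divisor in increasing order:
208^1 ≡ 208 (mod 289)
208^2 ≡ 203 (mod 289)
208^4 ≡ 171 (mod 289)
208^8 ≡ 52 (mod 289)
208^16 ≡ 103 (mod 289)
208^17 ≡ 38 (mod 289)
208^34 ≡ 288 (mod 289)
208^68 ≡ 1 (mod 289) ✓
Therefore the multiplicative order of 208 modulo 289 is 68.

68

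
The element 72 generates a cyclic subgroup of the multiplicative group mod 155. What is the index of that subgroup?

Since 72 ∈ (Z/155Z)^×, its order divides φ(155) = φ(5·31) = (5−1)·(31−1) = 4·30 = 120 = 2^3 · 3 · 5.
Divisors of 120: 1, 2, 3, 4, 5, 6, 8, 10, 12, 15, 20, 24, 30, 40, 60, 120.
Check 72^d mod 155 for each divisor in increasing order:
72^1 ≡ 72 (mod 155)
72^2 ≡ 69 (mod 155)
72^3 ≡ 8 (mod 155)
72^4 ≡ 111 (mod 155)
72^5 ≡ 87 (mod 155)
72^6 ≡ 64 (mod 155)
72^8 ≡ 76 (mod 155)
72^10 ≡ 129 (mod 155)
72^12 ≡ 66 (mod 155)
72^15 ≡ 63 (mod 155)
72^20 ≡ 56 (mod 155)
72^24 ≡ 16 (mod 155)
72^30 ≡ 94 (mod 155)
72^40 ≡ 36 (mod 155)
72^60 ≡ 1 (mod 155) ✓
The order of 72 is 60, so the subgroup it generates has 60 elements.
Index = |(Z/155Z)^×| / |⟨72⟩| = 120 / 60 = 2.

2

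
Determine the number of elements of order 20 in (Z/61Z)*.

8

φ(61) = 61 − 1 = 60 = 2^2 · 3 · 5.
In a cyclic group of order 60, there are φ(d) elements of order d for each divisor d of 60, and zero for non-divisors.
20 = 2^2 · 5 divides 60, and φ(20) = 8.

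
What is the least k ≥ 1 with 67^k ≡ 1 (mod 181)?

30

ord(67) | φ(181) = 181 − 1 = 180 = 2^2 · 3^2 · 5.
Divisors of 180: 1, 2, 3, 4, 5, 6, 9, 10, 12, 15, 18, 20, 30, 36, 45, 60, 90, 180.
Test each divisor d:
67^1 ≡ 67 (mod 181)
67^2 ≡ 145 (mod 181)
67^3 ≡ 122 (mod 181)
67^4 ≡ 29 (mod 181)
67^5 ≡ 133 (mod 181)
67^6 ≡ 42 (mod 181)
67^9 ≡ 56 (mod 181)
67^10 ≡ 132 (mod 181)
67^12 ≡ 135 (mod 181)
67^15 ≡ 180 (mod 181)
67^18 ≡ 59 (mod 181)
67^20 ≡ 48 (mod 181)
67^30 ≡ 1 (mod 181) ✓
So ord_181(67) = 30.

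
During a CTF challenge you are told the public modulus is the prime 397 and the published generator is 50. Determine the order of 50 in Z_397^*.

396

By Lagrange's theorem, ord_397(50) divides φ(397) = 397 − 1 = 396 = 2^2 · 3^2 · 11.
Divisors of 396: 1, 2, 3, 4, 6, 9, 11, 12, 18, 22, 33, 36, 44, 66, 99, 132, 198, 396.
Compute 50^d (mod 397) for the divisors d until we hit 1:
50^1 ≡ 50
50^2 ≡ 118
50^3 ≡ 342
50^4 ≡ 29
50^6 ≡ 246
50^9 ≡ 365
50^11 ≡ 194
50^12 ≡ 172
50^18 ≡ 230
50^22 ≡ 318
50^33 ≡ 157
50^36 ≡ 99
50^44 ≡ 286
50^66 ≡ 35
50^99 ≡ 334
50^132 ≡ 34
50^198 ≡ 396
50^396 ≡ 1
Hence ord(50) = 396.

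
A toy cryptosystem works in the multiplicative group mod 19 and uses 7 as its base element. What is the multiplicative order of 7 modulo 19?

Since 7 ∈ (Z/19Z)^×, its order divides φ(19) = 19 − 1 = 18 = 2 · 3^2.
Divisors of 18: 1, 2, 3, 6, 9, 18.
Check 7^d mod 19 for each divisor in increasing order:
7^1 ≡ 7
7^2 ≡ 11
7^3 ≡ 1
Therefore the multiplicative order of 7 modulo 19 is 3.

3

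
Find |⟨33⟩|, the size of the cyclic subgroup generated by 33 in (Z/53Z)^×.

52

ord(33) | φ(53) = 53 − 1 = 52 = 2^2 · 13.
Divisors of 52: 1, 2, 4, 13, 26, 52.
Evaluate successive powers at the divisors of 52:
33^1 ≡ 33 (mod 53)
33^2 ≡ 29 (mod 53)
33^4 ≡ 46 (mod 53)
33^13 ≡ 23 (mod 53)
33^26 ≡ 52 (mod 53)
33^52 ≡ 1 (mod 53) ✓
Therefore the multiplicative order of 33 modulo 53 is 52.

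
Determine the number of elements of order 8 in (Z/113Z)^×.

4

φ(113) = 113 − 1 = 112 = 2^4 · 7.
In a cyclic group of order 112, there are φ(d) elements of order d for each divisor d of 112, and zero for non-divisors.
8 = 2^3 divides 112, and φ(8) = 4.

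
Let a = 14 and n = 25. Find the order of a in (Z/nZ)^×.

10

By Lagrange's theorem, ord_25(14) divides φ(25) = φ(5^2) = 5·(5−1) = 20 = 2^2 · 5.
Divisors of 20: 1, 2, 4, 5, 10, 20.
Test each divisor d:
14^1 ≡ 14
14^2 ≡ 21
14^4 ≡ 16
14^5 ≡ 24
14^10 ≡ 1
Hence ord(14) = 10.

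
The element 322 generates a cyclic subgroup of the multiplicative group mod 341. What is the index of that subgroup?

10

ord(322) | φ(341) = φ(11·31) = (11−1)·(31−1) = 10·30 = 300 = 2^2 · 3 · 5^2.
Divisors of 300: 1, 2, 3, 4, 5, 6, 10, 12, 15, 20, 25, 30, 50, 60, 75, 100, 150, 300.
Check 322^d mod 341 for each divisor in increasing order:
322^1 ≡ 322
322^2 ≡ 20
322^3 ≡ 302
322^4 ≡ 59
322^5 ≡ 243
322^6 ≡ 157
322^10 ≡ 56
322^12 ≡ 97
322^15 ≡ 309
322^20 ≡ 67
322^25 ≡ 254
322^30 ≡ 1
The order of 322 is 30, so the subgroup it generates has 30 elements.
Index = |(Z/341Z)^×| / |⟨322⟩| = 300 / 30 = 10.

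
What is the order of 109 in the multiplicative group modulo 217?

The order of 109 must divide φ(217) = φ(7·31) = (7−1)·(31−1) = 6·30 = 180 = 2^2 · 3^2 · 5.
Divisors of 180: 1, 2, 3, 4, 5, 6, 9, 10, 12, 15, 18, 20, 30, 36, 45, 60, 90, 180.
Check 109^d mod 217 for each divisor in increasing order:
109^1 ≡ 109
109^2 ≡ 163
109^3 ≡ 190
109^4 ≡ 95
109^5 ≡ 156
109^6 ≡ 78
109^9 ≡ 64
109^10 ≡ 32
109^12 ≡ 8
109^15 ≡ 1
Therefore the multiplicative order of 109 modulo 217 is 15.

15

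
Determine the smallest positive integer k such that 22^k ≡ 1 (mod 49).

Since 22 ∈ (Z/49Z)^×, its order divides φ(49) = φ(7^2) = 7·(7−1) = 42 = 2 · 3 · 7.
Divisors of 42: 1, 2, 3, 6, 7, 14, 21, 42.
Check 22^d mod 49 for each divisor in increasing order:
22^1 ≡ 22 (mod 49)
22^2 ≡ 43 (mod 49)
22^3 ≡ 15 (mod 49)
22^6 ≡ 29 (mod 49)
22^7 ≡ 1 (mod 49) ✓
So ord_49(22) = 7.

7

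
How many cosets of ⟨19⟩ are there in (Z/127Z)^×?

42

By Lagrange's theorem, ord_127(19) divides φ(127) = 127 − 1 = 126 = 2 · 3^2 · 7.
Divisors of 126: 1, 2, 3, 6, 7, 9, 14, 18, 21, 42, 63, 126.
Compute 19^d (mod 127) for the divisors d until we hit 1:
19^1 ≡ 19 (mod 127)
19^2 ≡ 107 (mod 127)
19^3 ≡ 1 (mod 127) ✓
The order of 19 is 3, so the subgroup it generates has 3 elements.
[(Z/127Z)^× : ⟨19⟩] = 126/3 = 42.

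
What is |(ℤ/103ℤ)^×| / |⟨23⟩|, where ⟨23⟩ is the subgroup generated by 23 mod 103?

ord(23) | φ(103) = 103 − 1 = 102 = 2 · 3 · 17.
Divisors of 102: 1, 2, 3, 6, 17, 34, 51, 102.
Compute 23^d (mod 103) for the divisors d until we hit 1:
23^1 ≡ 23 (mod 103)
23^2 ≡ 14 (mod 103)
23^3 ≡ 13 (mod 103)
23^6 ≡ 66 (mod 103)
23^17 ≡ 1 (mod 103) ✓
Thus |⟨23⟩| = ord(23) = 17.
The index is φ(103) / ord(23) = 102 / 17 = 6.

6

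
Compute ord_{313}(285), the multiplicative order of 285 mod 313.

312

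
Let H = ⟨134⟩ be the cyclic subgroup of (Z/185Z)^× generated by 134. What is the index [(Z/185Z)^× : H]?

12

ord(134) | φ(185) = φ(5·37) = (5−1)·(37−1) = 4·36 = 144 = 2^4 · 3^2.
Divisors of 144: 1, 2, 3, 4, 6, 8, 9, 12, 16, 18, 24, 36, 48, 72, 144.
Compute 134^d (mod 185) for the divisors d until we hit 1:
134^1 ≡ 134
134^2 ≡ 11
134^3 ≡ 179
134^4 ≡ 121
134^6 ≡ 36
134^8 ≡ 26
134^9 ≡ 154
134^12 ≡ 1
So ord_185(134) = 12, hence |⟨134⟩| = 12.
[(Z/185Z)^× : ⟨134⟩] = 144/12 = 12.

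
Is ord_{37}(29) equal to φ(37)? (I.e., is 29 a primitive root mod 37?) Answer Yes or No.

No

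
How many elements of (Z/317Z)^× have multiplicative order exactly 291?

φ(317) = 317 − 1 = 316 = 2^2 · 79.
Since (Z/317Z)^× is cyclic of order 316, the number of elements of order d is φ(d) when d | 316 and 0 otherwise.
Since 291 ∤ 316, the count is 0.

0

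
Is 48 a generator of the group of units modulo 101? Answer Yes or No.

φ(101) = 101 − 1 = 100 = 2^2 · 5^2.
An element g generates (Z/101Z)^× iff g^(100/q) ≢ 1 (mod 101) for each prime q ∈ {2, 5}.
48^50 ≡ 100 (mod 101)  [q = 2: ≢ 1 ✓]
48^20 ≡ 87 (mod 101)  [q = 5: ≢ 1 ✓]
All checks pass, so 48 has order 100 and is a primitive root modulo 101.

Yes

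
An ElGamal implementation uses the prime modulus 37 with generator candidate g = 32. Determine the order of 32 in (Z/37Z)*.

36

Since 32 ∈ (Z/37Z)^×, its order divides φ(37) = 37 − 1 = 36 = 2^2 · 3^2.
Divisors of 36: 1, 2, 3, 4, 6, 9, 12, 18, 36.
Test each divisor d:
32^1 ≡ 32 (mod 37)
32^2 ≡ 25 (mod 37)
32^3 ≡ 23 (mod 37)
32^4 ≡ 33 (mod 37)
32^6 ≡ 11 (mod 37)
32^9 ≡ 31 (mod 37)
32^12 ≡ 10 (mod 37)
32^18 ≡ 36 (mod 37)
32^36 ≡ 1 (mod 37) ✓
Therefore the multiplicative order of 32 modulo 37 is 36.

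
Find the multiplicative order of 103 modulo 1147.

By Lagrange's theorem, ord_1147(103) divides φ(1147) = φ(31·37) = (31−1)·(37−1) = 30·36 = 1080 = 2^3 · 3^3 · 5.
Divisors of 1080: 1, 2, 3, 4, 5, 6, 8, 9, 10, 12, 15, 18, 20, 24, 27, 30, 36, 40, 45, 54, 60, 72, 90, 108, 120, 135, 180, 216, 270, 360, 540, 1080.
Evaluate successive powers at the divisors of 1080:
103^1 ≡ 103 (mod 1147)
103^2 ≡ 286 (mod 1147)
103^3 ≡ 783 (mod 1147)
103^4 ≡ 359 (mod 1147)
103^5 ≡ 273 (mod 1147)
103^6 ≡ 591 (mod 1147)
103^8 ≡ 417 (mod 1147)
103^9 ≡ 512 (mod 1147)
103^10 ≡ 1121 (mod 1147)
103^12 ≡ 593 (mod 1147)
103^15 ≡ 931 (mod 1147)
103^18 ≡ 628 (mod 1147)
103^20 ≡ 676 (mod 1147)
103^24 ≡ 667 (mod 1147)
103^27 ≡ 376 (mod 1147)
103^30 ≡ 776 (mod 1147)
103^36 ≡ 963 (mod 1147)
103^40 ≡ 470 (mod 1147)
103^45 ≡ 993 (mod 1147)
103^54 ≡ 295 (mod 1147)
103^60 ≡ 1 (mod 1147) ✓
The smallest such exponent is 60, so the order of 103 is 60.

60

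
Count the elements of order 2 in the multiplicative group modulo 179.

1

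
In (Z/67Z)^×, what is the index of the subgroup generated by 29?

22

By Lagrange's theorem, ord_67(29) divides φ(67) = 67 − 1 = 66 = 2 · 3 · 11.
Divisors of 66: 1, 2, 3, 6, 11, 22, 33, 66.
Test each divisor d:
29^1 ≡ 29 (mod 67)
29^2 ≡ 37 (mod 67)
29^3 ≡ 1 (mod 67) ✓
The order of 29 is 3, so the subgroup it generates has 3 elements.
The index is φ(67) / ord(29) = 66 / 3 = 22.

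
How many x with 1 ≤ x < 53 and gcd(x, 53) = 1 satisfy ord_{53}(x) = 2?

1

φ(53) = 53 − 1 = 52 = 2^2 · 13.
(Z/53Z)^× is cyclic (|G| = 52); a cyclic group of order m has exactly φ(d) elements of each order d | m, and none otherwise.
2 | 52, and φ(2) = 2 − 1 = 1.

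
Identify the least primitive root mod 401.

φ(401) = 401 − 1 = 400 = 2^4 · 5^2.
Test candidates g = 2, 3, … against the prime factors q ∈ {2, 5} of φ(401): g is a generator iff g^(400/q) ≢ 1 for every such q.
g = 2: 2^200 ≡ 1 — hits 1, so not a primitive root.
g = 3: 3^200 ≡ 400; 3^80 ≡ 72 — none is 1, so 3 is a primitive root.
Hence the least primitive root of 401 is 3.

3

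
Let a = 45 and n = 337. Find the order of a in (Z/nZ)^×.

336

Since 45 ∈ (Z/337Z)^×, its order divides φ(337) = 337 − 1 = 336 = 2^4 · 3 · 7.
Divisors of 336: 1, 2, 3, 4, 6, 7, 8, 12, 14, 16, 21, 24, 28, 42, 48, 56, 84, 112, 168, 336.
Test each divisor d:
45^1 ≡ 45 (mod 337)
45^2 ≡ 3 (mod 337)
45^3 ≡ 135 (mod 337)
45^4 ≡ 9 (mod 337)
45^6 ≡ 27 (mod 337)
45^7 ≡ 204 (mod 337)
45^8 ≡ 81 (mod 337)
45^12 ≡ 55 (mod 337)
45^14 ≡ 165 (mod 337)
45^16 ≡ 158 (mod 337)
45^21 ≡ 297 (mod 337)
45^24 ≡ 329 (mod 337)
45^28 ≡ 265 (mod 337)
45^42 ≡ 252 (mod 337)
45^48 ≡ 64 (mod 337)
45^56 ≡ 129 (mod 337)
45^84 ≡ 148 (mod 337)
45^112 ≡ 128 (mod 337)
45^168 ≡ 336 (mod 337)
45^336 ≡ 1 (mod 337) ✓
The smallest such exponent is 336, so the order of 45 is 336.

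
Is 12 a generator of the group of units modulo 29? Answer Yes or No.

No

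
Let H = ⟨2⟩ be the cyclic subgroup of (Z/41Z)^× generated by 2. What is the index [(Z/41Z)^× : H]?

2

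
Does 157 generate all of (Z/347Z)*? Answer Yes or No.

No

φ(347) = 347 − 1 = 346 = 2 · 173.
Test 157^(346/q) mod 347 for each prime factor q of 346:
157^173 ≡ 1 (mod 347)  [q = 2: ≡ 1 ✗]
157^2 ≡ 12 (mod 347)  [q = 173: ≢ 1 ✓]
157^173 ≡ 1 shows ord(157) | 173, strictly less than φ(347); not a primitive root.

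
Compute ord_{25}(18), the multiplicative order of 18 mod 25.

4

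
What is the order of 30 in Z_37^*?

18

ord(30) | φ(37) = 37 − 1 = 36 = 2^2 · 3^2.
Divisors of 36: 1, 2, 3, 4, 6, 9, 12, 18, 36.
Test each divisor d:
30^1 ≡ 30
30^2 ≡ 12
30^3 ≡ 27
30^4 ≡ 33
30^6 ≡ 26
30^9 ≡ 36
30^12 ≡ 10
30^18 ≡ 1
Hence ord(30) = 18.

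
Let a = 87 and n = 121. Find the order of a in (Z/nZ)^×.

22

The order of 87 must divide φ(121) = φ(11^2) = 11·(11−1) = 110 = 2 · 5 · 11.
Divisors of 110: 1, 2, 5, 10, 11, 22, 55, 110.
Test each divisor d:
87^1 ≡ 87
87^2 ≡ 67
87^5 ≡ 76
87^10 ≡ 89
87^11 ≡ 120
87^22 ≡ 1
Hence ord(87) = 22.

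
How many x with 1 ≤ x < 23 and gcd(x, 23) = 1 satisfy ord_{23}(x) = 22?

φ(23) = 23 − 1 = 22 = 2 · 11.
Since (Z/23Z)^× is cyclic of order 22, the number of elements of order d is φ(d) when d | 22 and 0 otherwise.
22 = 2 · 11 divides 22, and φ(22) = 10.

10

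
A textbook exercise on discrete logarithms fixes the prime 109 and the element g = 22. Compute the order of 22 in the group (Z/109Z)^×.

27

By Lagrange's theorem, ord_109(22) divides φ(109) = 109 − 1 = 108 = 2^2 · 3^3.
Divisors of 108: 1, 2, 3, 4, 6, 9, 12, 18, 27, 36, 54, 108.
Evaluate successive powers at the divisors of 108:
22^1 ≡ 22
22^2 ≡ 48
22^3 ≡ 75
22^4 ≡ 15
22^6 ≡ 66
22^9 ≡ 45
22^12 ≡ 105
22^18 ≡ 63
22^27 ≡ 1
Hence ord(22) = 27.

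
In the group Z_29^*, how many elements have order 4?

2

φ(29) = 29 − 1 = 28 = 2^2 · 7.
Since (Z/29Z)^× is cyclic of order 28, the number of elements of order d is φ(d) when d | 28 and 0 otherwise.
4 = 2^2 divides 28, and φ(4) = 2.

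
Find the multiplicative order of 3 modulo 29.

The order of 3 must divide φ(29) = 29 − 1 = 28 = 2^2 · 7.
Divisors of 28: 1, 2, 4, 7, 14, 28.
Check 3^d mod 29 for each divisor in increasing order:
3^1 ≡ 3 (mod 29)
3^2 ≡ 9 (mod 29)
3^4 ≡ 23 (mod 29)
3^7 ≡ 12 (mod 29)
3^14 ≡ 28 (mod 29)
3^28 ≡ 1 (mod 29) ✓
So ord_29(3) = 28.

28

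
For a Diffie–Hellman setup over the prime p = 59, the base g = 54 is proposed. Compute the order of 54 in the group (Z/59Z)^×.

58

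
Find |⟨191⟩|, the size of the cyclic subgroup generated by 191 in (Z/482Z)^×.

120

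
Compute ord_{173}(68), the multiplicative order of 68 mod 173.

Since 68 ∈ (Z/173Z)^×, its order divides φ(173) = 173 − 1 = 172 = 2^2 · 43.
Divisors of 172: 1, 2, 4, 43, 86, 172.
Test each divisor d:
68^1 ≡ 68 (mod 173)
68^2 ≡ 126 (mod 173)
68^4 ≡ 133 (mod 173)
68^43 ≡ 93 (mod 173)
68^86 ≡ 172 (mod 173)
68^172 ≡ 1 (mod 173) ✓
So ord_173(68) = 172.

172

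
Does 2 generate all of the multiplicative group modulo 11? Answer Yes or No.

Yes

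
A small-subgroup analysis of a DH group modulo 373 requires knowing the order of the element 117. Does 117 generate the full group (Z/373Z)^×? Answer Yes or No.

No

φ(373) = 373 − 1 = 372 = 2^2 · 3 · 31.
117 is a primitive root mod 373 iff 117^(φ(373)/q) ≢ 1 for every prime q | φ(373), i.e. q ∈ {2, 3, 31}.
117^186 ≡ 1 (mod 373)  [q = 2: ≡ 1 ✗]
117^124 ≡ 88 (mod 373)  [q = 3: ≢ 1 ✓]
117^12 ≡ 86 (mod 373)  [q = 31: ≢ 1 ✓]
Since 117^186 ≡ 1, the order of 117 divides 186 < 372, so 117 is not a primitive root.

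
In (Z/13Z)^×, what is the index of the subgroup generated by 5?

3

ord(5) | φ(13) = 13 − 1 = 12 = 2^2 · 3.
Divisors of 12: 1, 2, 3, 4, 6, 12.
Evaluate successive powers at the divisors of 12:
5^1 ≡ 5
5^2 ≡ 12
5^3 ≡ 8
5^4 ≡ 1
Thus |⟨5⟩| = ord(5) = 4.
The index is φ(13) / ord(5) = 12 / 4 = 3.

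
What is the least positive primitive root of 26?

7

φ(26) = φ(2)·φ(13) = 1·12 = 12 = 2^2 · 3.
g is a primitive root iff g^(12/q) ≢ 1 (mod 26) for each prime q ∈ {2, 3}.
g = 2: gcd(2, 26) = 2 > 1, not a unit — skip.
g = 3: 3^6 ≡ 1 — hits 1, so not a primitive root.
g = 4: gcd(4, 26) = 2 > 1, not a unit — skip.
g = 5: 5^6 ≡ 25; 5^4 ≡ 1 — hits 1, so not a primitive root.
g = 6: gcd(6, 26) = 2 > 1, not a unit — skip.
g = 7: 7^6 ≡ 25; 7^4 ≡ 9 — none is 1, so 7 is a primitive root.
Hence the least primitive root of 26 is 7.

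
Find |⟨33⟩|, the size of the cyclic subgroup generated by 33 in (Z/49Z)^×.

42

ord(33) | φ(49) = φ(7^2) = 7·(7−1) = 42 = 2 · 3 · 7.
Divisors of 42: 1, 2, 3, 6, 7, 14, 21, 42.
Evaluate successive powers at the divisors of 42:
33^1 ≡ 33 (mod 49)
33^2 ≡ 11 (mod 49)
33^3 ≡ 20 (mod 49)
33^6 ≡ 8 (mod 49)
33^7 ≡ 19 (mod 49)
33^14 ≡ 18 (mod 49)
33^21 ≡ 48 (mod 49)
33^42 ≡ 1 (mod 49) ✓
Hence ord(33) = 42.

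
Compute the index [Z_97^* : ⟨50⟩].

Since 50 ∈ (Z/97Z)^×, its order divides φ(97) = 97 − 1 = 96 = 2^5 · 3.
Divisors of 96: 1, 2, 3, 4, 6, 8, 12, 16, 24, 32, 48, 96.
Test each divisor d:
50^1 ≡ 50 (mod 97)
50^2 ≡ 75 (mod 97)
50^3 ≡ 64 (mod 97)
50^4 ≡ 96 (mod 97)
50^6 ≡ 22 (mod 97)
50^8 ≡ 1 (mod 97) ✓
So ord_97(50) = 8, hence |⟨50⟩| = 8.
Index = |(Z/97Z)^×| / |⟨50⟩| = 96 / 8 = 12.

12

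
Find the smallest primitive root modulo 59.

2

φ(59) = 59 − 1 = 58 = 2 · 29.
g is a primitive root iff g^(58/q) ≢ 1 (mod 59) for each prime q ∈ {2, 29}.
g = 2: 2^29 ≡ 58; 2^2 ≡ 4 — none is 1, so 2 is a primitive root.
So 2 is the smallest generator of (Z/59Z)^×.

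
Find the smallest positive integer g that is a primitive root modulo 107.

φ(107) = 107 − 1 = 106 = 2 · 53.
g is a primitive root iff g^(106/q) ≢ 1 (mod 107) for each prime q ∈ {2, 53}.
g = 2: 2^53 ≡ 106; 2^2 ≡ 4 — none is 1, so 2 is a primitive root.
Hence the least primitive root of 107 is 2.

2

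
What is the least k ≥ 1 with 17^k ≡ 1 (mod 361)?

ord(17) | φ(361) = φ(19^2) = 19·(19−1) = 342 = 2 · 3^2 · 19.
Divisors of 342: 1, 2, 3, 6, 9, 18, 19, 38, 57, 114, 171, 342.
Test each divisor d:
17^1 ≡ 17 (mod 361)
17^2 ≡ 289 (mod 361)
17^3 ≡ 220 (mod 361)
17^6 ≡ 26 (mod 361)
17^9 ≡ 305 (mod 361)
17^18 ≡ 248 (mod 361)
17^19 ≡ 245 (mod 361)
17^38 ≡ 99 (mod 361)
17^57 ≡ 68 (mod 361)
17^114 ≡ 292 (mod 361)
17^171 ≡ 1 (mod 361) ✓
So ord_361(17) = 171.

171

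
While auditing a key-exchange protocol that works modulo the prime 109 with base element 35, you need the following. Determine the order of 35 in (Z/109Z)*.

27

ord(35) | φ(109) = 109 − 1 = 108 = 2^2 · 3^3.
Divisors of 108: 1, 2, 3, 4, 6, 9, 12, 18, 27, 36, 54, 108.
Test each divisor d:
35^1 ≡ 35 (mod 109)
35^2 ≡ 26 (mod 109)
35^3 ≡ 38 (mod 109)
35^4 ≡ 22 (mod 109)
35^6 ≡ 27 (mod 109)
35^9 ≡ 45 (mod 109)
35^12 ≡ 75 (mod 109)
35^18 ≡ 63 (mod 109)
35^27 ≡ 1 (mod 109) ✓
So ord_109(35) = 27.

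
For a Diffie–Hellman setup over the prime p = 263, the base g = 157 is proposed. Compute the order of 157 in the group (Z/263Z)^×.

131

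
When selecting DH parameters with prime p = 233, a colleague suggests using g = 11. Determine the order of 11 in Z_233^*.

By Lagrange's theorem, ord_233(11) divides φ(233) = 233 − 1 = 232 = 2^3 · 29.
Divisors of 232: 1, 2, 4, 8, 29, 58, 116, 232.
Check 11^d mod 233 for each divisor in increasing order:
11^1 ≡ 11 (mod 233)
11^2 ≡ 121 (mod 233)
11^4 ≡ 195 (mod 233)
11^8 ≡ 46 (mod 233)
11^29 ≡ 12 (mod 233)
11^58 ≡ 144 (mod 233)
11^116 ≡ 232 (mod 233)
11^232 ≡ 1 (mod 233) ✓
The smallest such exponent is 232, so the order of 11 is 232.

232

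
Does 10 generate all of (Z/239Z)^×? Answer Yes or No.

No

φ(239) = 239 − 1 = 238 = 2 · 7 · 17.
An element g generates (Z/239Z)^× iff g^(238/q) ≢ 1 (mod 239) for each prime q ∈ {2, 7, 17}.
10^119 ≡ 1 (mod 239)  [q = 2: ≡ 1 ✗]
10^34 ≡ 24 (mod 239)  [q = 7: ≢ 1 ✓]
10^14 ≡ 1 (mod 239)  [q = 17: ≡ 1 ✗]
10^119 ≡ 1 shows ord(10) | 119, strictly less than φ(239); not a primitive root.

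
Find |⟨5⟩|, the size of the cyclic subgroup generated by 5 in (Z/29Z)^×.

Since 5 ∈ (Z/29Z)^×, its order divides φ(29) = 29 − 1 = 28 = 2^2 · 7.
Divisors of 28: 1, 2, 4, 7, 14, 28.
Test each divisor d:
5^1 ≡ 5 (mod 29)
5^2 ≡ 25 (mod 29)
5^4 ≡ 16 (mod 29)
5^7 ≡ 28 (mod 29)
5^14 ≡ 1 (mod 29) ✓
The smallest such exponent is 14, so the order of 5 is 14.

14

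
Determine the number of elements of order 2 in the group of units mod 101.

φ(101) = 101 − 1 = 100 = 2^2 · 5^2.
Since (Z/101Z)^× is cyclic of order 100, the number of elements of order d is φ(d) when d | 100 and 0 otherwise.
2 | 100, and φ(2) = 2 − 1 = 1.

1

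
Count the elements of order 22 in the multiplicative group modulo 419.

10

φ(419) = 419 − 1 = 418 = 2 · 11 · 19.
Since (Z/419Z)^× is cyclic of order 418, the number of elements of order d is φ(d) when d | 418 and 0 otherwise.
22 = 2 · 11 divides 418, and φ(22) = 10.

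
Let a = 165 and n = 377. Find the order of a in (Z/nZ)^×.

21

The order of 165 must divide φ(377) = φ(13·29) = (13−1)·(29−1) = 12·28 = 336 = 2^4 · 3 · 7.
Divisors of 336: 1, 2, 3, 4, 6, 7, 8, 12, 14, 16, 21, 24, 28, 42, 48, 56, 84, 112, 168, 336.
Compute 165^d (mod 377) for the divisors d until we hit 1:
165^1 ≡ 165 (mod 377)
165^2 ≡ 81 (mod 377)
165^3 ≡ 170 (mod 377)
165^4 ≡ 152 (mod 377)
165^6 ≡ 248 (mod 377)
165^7 ≡ 204 (mod 377)
165^8 ≡ 107 (mod 377)
165^12 ≡ 53 (mod 377)
165^14 ≡ 146 (mod 377)
165^16 ≡ 139 (mod 377)
165^21 ≡ 1 (mod 377) ✓
Therefore the multiplicative order of 165 modulo 377 is 21.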